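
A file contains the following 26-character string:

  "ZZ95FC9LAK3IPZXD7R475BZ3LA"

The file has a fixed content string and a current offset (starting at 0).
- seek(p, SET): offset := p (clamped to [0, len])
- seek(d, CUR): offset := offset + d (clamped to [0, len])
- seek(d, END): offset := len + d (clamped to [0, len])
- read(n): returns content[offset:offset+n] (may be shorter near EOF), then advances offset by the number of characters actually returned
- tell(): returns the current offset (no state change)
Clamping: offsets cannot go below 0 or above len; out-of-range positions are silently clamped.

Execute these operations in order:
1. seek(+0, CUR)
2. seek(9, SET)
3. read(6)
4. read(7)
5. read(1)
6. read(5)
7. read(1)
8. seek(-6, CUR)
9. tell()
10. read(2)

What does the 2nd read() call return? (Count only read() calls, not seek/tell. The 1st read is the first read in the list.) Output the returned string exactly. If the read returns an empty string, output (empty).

Answer: D7R475B

Derivation:
After 1 (seek(+0, CUR)): offset=0
After 2 (seek(9, SET)): offset=9
After 3 (read(6)): returned 'K3IPZX', offset=15
After 4 (read(7)): returned 'D7R475B', offset=22
After 5 (read(1)): returned 'Z', offset=23
After 6 (read(5)): returned '3LA', offset=26
After 7 (read(1)): returned '', offset=26
After 8 (seek(-6, CUR)): offset=20
After 9 (tell()): offset=20
After 10 (read(2)): returned '5B', offset=22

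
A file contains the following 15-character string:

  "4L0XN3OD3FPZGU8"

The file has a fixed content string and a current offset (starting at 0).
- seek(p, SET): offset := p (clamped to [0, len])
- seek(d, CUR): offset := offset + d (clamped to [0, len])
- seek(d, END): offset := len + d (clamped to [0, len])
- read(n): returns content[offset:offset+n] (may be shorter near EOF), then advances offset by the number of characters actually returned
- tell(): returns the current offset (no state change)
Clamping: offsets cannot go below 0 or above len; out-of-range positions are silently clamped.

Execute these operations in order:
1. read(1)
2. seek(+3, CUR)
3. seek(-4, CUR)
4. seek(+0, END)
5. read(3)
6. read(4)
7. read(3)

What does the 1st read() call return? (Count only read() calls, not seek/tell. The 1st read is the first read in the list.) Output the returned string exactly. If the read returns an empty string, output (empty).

Answer: 4

Derivation:
After 1 (read(1)): returned '4', offset=1
After 2 (seek(+3, CUR)): offset=4
After 3 (seek(-4, CUR)): offset=0
After 4 (seek(+0, END)): offset=15
After 5 (read(3)): returned '', offset=15
After 6 (read(4)): returned '', offset=15
After 7 (read(3)): returned '', offset=15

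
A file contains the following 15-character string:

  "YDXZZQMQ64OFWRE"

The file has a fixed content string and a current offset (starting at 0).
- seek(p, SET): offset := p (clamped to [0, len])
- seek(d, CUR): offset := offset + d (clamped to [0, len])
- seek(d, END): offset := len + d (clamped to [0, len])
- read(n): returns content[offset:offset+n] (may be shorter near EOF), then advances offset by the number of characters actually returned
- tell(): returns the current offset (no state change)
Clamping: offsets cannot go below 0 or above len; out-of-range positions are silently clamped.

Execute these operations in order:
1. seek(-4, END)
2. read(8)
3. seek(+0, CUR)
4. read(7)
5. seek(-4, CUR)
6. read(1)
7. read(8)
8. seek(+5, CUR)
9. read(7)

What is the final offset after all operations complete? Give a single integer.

After 1 (seek(-4, END)): offset=11
After 2 (read(8)): returned 'FWRE', offset=15
After 3 (seek(+0, CUR)): offset=15
After 4 (read(7)): returned '', offset=15
After 5 (seek(-4, CUR)): offset=11
After 6 (read(1)): returned 'F', offset=12
After 7 (read(8)): returned 'WRE', offset=15
After 8 (seek(+5, CUR)): offset=15
After 9 (read(7)): returned '', offset=15

Answer: 15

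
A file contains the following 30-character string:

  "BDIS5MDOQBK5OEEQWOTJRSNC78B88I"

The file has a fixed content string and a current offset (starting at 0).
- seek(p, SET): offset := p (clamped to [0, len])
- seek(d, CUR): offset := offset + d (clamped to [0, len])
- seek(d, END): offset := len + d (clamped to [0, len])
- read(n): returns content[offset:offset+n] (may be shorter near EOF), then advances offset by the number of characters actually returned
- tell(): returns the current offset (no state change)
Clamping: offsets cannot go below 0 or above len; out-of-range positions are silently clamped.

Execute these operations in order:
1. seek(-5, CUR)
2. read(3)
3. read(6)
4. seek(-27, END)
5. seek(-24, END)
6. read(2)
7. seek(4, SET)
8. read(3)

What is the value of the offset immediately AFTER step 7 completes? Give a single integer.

Answer: 4

Derivation:
After 1 (seek(-5, CUR)): offset=0
After 2 (read(3)): returned 'BDI', offset=3
After 3 (read(6)): returned 'S5MDOQ', offset=9
After 4 (seek(-27, END)): offset=3
After 5 (seek(-24, END)): offset=6
After 6 (read(2)): returned 'DO', offset=8
After 7 (seek(4, SET)): offset=4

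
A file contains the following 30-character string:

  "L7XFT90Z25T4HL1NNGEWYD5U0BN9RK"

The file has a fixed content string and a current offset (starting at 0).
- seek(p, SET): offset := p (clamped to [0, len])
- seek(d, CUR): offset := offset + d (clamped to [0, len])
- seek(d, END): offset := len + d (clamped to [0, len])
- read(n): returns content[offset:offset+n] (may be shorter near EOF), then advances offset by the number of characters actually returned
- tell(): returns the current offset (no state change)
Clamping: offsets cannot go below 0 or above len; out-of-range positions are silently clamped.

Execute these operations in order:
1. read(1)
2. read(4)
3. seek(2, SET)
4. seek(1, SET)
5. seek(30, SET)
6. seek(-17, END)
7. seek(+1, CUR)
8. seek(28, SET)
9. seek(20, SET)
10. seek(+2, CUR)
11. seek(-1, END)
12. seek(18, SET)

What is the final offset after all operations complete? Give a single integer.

Answer: 18

Derivation:
After 1 (read(1)): returned 'L', offset=1
After 2 (read(4)): returned '7XFT', offset=5
After 3 (seek(2, SET)): offset=2
After 4 (seek(1, SET)): offset=1
After 5 (seek(30, SET)): offset=30
After 6 (seek(-17, END)): offset=13
After 7 (seek(+1, CUR)): offset=14
After 8 (seek(28, SET)): offset=28
After 9 (seek(20, SET)): offset=20
After 10 (seek(+2, CUR)): offset=22
After 11 (seek(-1, END)): offset=29
After 12 (seek(18, SET)): offset=18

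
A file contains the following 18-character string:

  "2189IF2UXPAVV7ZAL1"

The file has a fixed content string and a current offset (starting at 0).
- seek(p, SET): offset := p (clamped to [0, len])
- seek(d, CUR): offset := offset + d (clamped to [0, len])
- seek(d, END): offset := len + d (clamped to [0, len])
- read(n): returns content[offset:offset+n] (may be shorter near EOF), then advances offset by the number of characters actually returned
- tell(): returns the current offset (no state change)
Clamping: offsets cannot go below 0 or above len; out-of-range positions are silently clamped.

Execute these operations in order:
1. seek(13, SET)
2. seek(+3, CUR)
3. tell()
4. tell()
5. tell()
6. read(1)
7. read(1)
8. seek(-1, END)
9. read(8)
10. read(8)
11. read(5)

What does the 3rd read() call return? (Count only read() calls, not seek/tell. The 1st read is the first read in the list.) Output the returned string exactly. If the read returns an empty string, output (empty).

Answer: 1

Derivation:
After 1 (seek(13, SET)): offset=13
After 2 (seek(+3, CUR)): offset=16
After 3 (tell()): offset=16
After 4 (tell()): offset=16
After 5 (tell()): offset=16
After 6 (read(1)): returned 'L', offset=17
After 7 (read(1)): returned '1', offset=18
After 8 (seek(-1, END)): offset=17
After 9 (read(8)): returned '1', offset=18
After 10 (read(8)): returned '', offset=18
After 11 (read(5)): returned '', offset=18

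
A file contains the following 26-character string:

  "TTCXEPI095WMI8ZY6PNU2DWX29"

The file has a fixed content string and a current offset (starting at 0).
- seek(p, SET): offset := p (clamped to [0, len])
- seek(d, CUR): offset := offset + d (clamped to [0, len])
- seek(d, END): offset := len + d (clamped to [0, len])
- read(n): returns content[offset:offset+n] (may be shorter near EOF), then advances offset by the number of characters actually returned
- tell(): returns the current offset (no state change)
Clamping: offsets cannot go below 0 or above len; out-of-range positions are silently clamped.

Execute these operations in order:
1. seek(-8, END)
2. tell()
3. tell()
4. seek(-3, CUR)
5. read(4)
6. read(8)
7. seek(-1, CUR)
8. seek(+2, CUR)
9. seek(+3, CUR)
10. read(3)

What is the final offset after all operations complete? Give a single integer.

After 1 (seek(-8, END)): offset=18
After 2 (tell()): offset=18
After 3 (tell()): offset=18
After 4 (seek(-3, CUR)): offset=15
After 5 (read(4)): returned 'Y6PN', offset=19
After 6 (read(8)): returned 'U2DWX29', offset=26
After 7 (seek(-1, CUR)): offset=25
After 8 (seek(+2, CUR)): offset=26
After 9 (seek(+3, CUR)): offset=26
After 10 (read(3)): returned '', offset=26

Answer: 26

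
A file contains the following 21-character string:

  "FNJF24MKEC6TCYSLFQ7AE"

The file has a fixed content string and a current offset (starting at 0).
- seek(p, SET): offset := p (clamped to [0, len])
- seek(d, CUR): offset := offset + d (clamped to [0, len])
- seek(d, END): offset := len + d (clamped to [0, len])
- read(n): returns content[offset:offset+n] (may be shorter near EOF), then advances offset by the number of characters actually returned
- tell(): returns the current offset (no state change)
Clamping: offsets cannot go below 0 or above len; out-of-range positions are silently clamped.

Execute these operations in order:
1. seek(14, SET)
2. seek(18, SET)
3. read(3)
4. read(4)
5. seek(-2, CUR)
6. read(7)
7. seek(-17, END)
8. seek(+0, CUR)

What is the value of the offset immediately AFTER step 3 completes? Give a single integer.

Answer: 21

Derivation:
After 1 (seek(14, SET)): offset=14
After 2 (seek(18, SET)): offset=18
After 3 (read(3)): returned '7AE', offset=21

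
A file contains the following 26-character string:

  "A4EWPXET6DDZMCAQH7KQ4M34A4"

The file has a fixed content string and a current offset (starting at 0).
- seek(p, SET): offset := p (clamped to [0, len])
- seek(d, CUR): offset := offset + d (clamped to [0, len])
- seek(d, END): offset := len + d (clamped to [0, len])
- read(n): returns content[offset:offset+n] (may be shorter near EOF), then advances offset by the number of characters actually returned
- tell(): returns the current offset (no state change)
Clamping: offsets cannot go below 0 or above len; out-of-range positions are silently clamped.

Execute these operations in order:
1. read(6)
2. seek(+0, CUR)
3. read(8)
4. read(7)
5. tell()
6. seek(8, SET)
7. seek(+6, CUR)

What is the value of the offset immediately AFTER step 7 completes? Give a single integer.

After 1 (read(6)): returned 'A4EWPX', offset=6
After 2 (seek(+0, CUR)): offset=6
After 3 (read(8)): returned 'ET6DDZMC', offset=14
After 4 (read(7)): returned 'AQH7KQ4', offset=21
After 5 (tell()): offset=21
After 6 (seek(8, SET)): offset=8
After 7 (seek(+6, CUR)): offset=14

Answer: 14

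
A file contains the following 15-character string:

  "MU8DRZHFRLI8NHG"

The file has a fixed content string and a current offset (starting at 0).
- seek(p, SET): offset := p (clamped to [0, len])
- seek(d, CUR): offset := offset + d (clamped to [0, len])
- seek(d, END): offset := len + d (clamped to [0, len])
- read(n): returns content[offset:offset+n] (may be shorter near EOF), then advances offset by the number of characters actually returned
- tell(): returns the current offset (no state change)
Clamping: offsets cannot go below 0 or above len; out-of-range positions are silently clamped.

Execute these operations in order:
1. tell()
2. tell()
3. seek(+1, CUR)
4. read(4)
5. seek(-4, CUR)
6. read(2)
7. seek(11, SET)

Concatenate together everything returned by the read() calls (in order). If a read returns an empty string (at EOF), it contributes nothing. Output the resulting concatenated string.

After 1 (tell()): offset=0
After 2 (tell()): offset=0
After 3 (seek(+1, CUR)): offset=1
After 4 (read(4)): returned 'U8DR', offset=5
After 5 (seek(-4, CUR)): offset=1
After 6 (read(2)): returned 'U8', offset=3
After 7 (seek(11, SET)): offset=11

Answer: U8DRU8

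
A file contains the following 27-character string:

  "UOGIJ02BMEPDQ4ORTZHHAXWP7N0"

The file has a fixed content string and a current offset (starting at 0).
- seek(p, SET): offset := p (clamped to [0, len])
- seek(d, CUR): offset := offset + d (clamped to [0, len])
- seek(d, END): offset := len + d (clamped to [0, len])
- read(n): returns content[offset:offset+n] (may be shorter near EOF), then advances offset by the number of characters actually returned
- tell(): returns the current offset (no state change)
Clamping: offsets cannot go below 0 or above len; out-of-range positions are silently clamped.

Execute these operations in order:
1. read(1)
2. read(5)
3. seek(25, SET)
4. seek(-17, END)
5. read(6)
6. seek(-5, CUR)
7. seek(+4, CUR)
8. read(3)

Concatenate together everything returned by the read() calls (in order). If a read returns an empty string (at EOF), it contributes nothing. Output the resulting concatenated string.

After 1 (read(1)): returned 'U', offset=1
After 2 (read(5)): returned 'OGIJ0', offset=6
After 3 (seek(25, SET)): offset=25
After 4 (seek(-17, END)): offset=10
After 5 (read(6)): returned 'PDQ4OR', offset=16
After 6 (seek(-5, CUR)): offset=11
After 7 (seek(+4, CUR)): offset=15
After 8 (read(3)): returned 'RTZ', offset=18

Answer: UOGIJ0PDQ4ORRTZ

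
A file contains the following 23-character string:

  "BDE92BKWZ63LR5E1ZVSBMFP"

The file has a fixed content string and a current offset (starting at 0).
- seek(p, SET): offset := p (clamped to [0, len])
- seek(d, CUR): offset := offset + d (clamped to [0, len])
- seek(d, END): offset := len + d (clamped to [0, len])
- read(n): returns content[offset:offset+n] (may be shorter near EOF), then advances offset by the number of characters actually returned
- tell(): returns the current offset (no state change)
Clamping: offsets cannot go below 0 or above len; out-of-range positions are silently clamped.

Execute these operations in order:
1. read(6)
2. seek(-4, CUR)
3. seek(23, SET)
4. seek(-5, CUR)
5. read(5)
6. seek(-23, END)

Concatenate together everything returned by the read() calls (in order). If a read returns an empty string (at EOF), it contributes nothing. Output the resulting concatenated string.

Answer: BDE92BSBMFP

Derivation:
After 1 (read(6)): returned 'BDE92B', offset=6
After 2 (seek(-4, CUR)): offset=2
After 3 (seek(23, SET)): offset=23
After 4 (seek(-5, CUR)): offset=18
After 5 (read(5)): returned 'SBMFP', offset=23
After 6 (seek(-23, END)): offset=0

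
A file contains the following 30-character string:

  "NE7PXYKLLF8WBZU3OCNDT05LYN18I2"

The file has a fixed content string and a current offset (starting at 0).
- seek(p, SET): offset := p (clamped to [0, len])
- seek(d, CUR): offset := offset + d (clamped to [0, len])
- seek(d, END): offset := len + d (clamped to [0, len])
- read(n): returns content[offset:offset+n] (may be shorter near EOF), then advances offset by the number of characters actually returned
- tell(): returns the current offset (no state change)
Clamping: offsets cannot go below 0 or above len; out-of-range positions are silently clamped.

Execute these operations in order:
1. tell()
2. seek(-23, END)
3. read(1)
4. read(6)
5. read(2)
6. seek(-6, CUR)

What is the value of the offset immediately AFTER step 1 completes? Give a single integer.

After 1 (tell()): offset=0

Answer: 0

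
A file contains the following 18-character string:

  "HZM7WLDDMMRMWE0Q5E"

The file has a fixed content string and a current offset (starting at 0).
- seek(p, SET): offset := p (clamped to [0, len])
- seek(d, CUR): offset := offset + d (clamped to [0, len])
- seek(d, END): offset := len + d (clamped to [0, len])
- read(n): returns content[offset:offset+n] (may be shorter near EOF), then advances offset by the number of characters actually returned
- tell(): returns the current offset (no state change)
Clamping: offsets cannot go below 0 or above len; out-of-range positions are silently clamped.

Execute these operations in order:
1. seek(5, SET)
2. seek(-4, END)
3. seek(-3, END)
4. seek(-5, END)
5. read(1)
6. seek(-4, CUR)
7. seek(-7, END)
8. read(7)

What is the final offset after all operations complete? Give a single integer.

After 1 (seek(5, SET)): offset=5
After 2 (seek(-4, END)): offset=14
After 3 (seek(-3, END)): offset=15
After 4 (seek(-5, END)): offset=13
After 5 (read(1)): returned 'E', offset=14
After 6 (seek(-4, CUR)): offset=10
After 7 (seek(-7, END)): offset=11
After 8 (read(7)): returned 'MWE0Q5E', offset=18

Answer: 18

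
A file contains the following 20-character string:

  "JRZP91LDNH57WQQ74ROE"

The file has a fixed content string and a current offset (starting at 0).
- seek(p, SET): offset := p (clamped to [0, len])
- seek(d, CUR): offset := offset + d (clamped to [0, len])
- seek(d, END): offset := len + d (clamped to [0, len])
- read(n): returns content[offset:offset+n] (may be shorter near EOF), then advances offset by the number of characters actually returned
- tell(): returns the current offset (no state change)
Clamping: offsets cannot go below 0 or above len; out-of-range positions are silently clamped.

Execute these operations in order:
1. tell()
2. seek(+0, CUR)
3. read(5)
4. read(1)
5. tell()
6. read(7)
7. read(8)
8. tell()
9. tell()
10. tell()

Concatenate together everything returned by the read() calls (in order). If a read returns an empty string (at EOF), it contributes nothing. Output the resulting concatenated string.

Answer: JRZP91LDNH57WQQ74ROE

Derivation:
After 1 (tell()): offset=0
After 2 (seek(+0, CUR)): offset=0
After 3 (read(5)): returned 'JRZP9', offset=5
After 4 (read(1)): returned '1', offset=6
After 5 (tell()): offset=6
After 6 (read(7)): returned 'LDNH57W', offset=13
After 7 (read(8)): returned 'QQ74ROE', offset=20
After 8 (tell()): offset=20
After 9 (tell()): offset=20
After 10 (tell()): offset=20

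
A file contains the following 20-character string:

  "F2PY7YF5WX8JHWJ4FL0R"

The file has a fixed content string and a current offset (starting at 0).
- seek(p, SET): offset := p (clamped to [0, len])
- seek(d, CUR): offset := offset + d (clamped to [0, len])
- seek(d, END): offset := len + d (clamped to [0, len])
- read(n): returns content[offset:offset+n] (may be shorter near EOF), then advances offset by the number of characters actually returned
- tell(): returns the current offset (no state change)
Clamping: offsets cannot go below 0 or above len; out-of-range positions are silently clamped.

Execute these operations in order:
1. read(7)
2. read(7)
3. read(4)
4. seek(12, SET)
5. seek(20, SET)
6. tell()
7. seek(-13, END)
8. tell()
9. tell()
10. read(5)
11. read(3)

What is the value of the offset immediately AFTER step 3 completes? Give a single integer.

Answer: 18

Derivation:
After 1 (read(7)): returned 'F2PY7YF', offset=7
After 2 (read(7)): returned '5WX8JHW', offset=14
After 3 (read(4)): returned 'J4FL', offset=18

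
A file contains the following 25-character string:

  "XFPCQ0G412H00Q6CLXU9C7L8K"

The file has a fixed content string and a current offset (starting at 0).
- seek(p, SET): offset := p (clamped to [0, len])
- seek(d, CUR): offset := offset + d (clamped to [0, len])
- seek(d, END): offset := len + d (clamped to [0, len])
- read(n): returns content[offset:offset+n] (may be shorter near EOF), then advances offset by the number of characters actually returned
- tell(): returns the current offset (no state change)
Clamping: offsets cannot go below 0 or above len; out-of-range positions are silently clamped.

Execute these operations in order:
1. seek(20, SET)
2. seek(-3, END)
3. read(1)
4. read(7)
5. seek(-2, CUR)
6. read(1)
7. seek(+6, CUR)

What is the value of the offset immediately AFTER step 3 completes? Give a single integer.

Answer: 23

Derivation:
After 1 (seek(20, SET)): offset=20
After 2 (seek(-3, END)): offset=22
After 3 (read(1)): returned 'L', offset=23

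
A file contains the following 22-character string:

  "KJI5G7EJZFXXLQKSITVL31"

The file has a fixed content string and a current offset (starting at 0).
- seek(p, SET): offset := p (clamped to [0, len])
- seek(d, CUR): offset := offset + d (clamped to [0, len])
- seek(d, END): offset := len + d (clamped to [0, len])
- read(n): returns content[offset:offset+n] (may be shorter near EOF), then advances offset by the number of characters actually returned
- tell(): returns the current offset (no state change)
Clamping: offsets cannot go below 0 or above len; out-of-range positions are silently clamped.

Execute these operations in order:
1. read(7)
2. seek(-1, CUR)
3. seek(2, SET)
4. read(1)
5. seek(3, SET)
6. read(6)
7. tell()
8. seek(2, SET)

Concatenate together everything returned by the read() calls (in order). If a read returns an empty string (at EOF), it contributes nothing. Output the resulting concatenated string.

Answer: KJI5G7EI5G7EJZ

Derivation:
After 1 (read(7)): returned 'KJI5G7E', offset=7
After 2 (seek(-1, CUR)): offset=6
After 3 (seek(2, SET)): offset=2
After 4 (read(1)): returned 'I', offset=3
After 5 (seek(3, SET)): offset=3
After 6 (read(6)): returned '5G7EJZ', offset=9
After 7 (tell()): offset=9
After 8 (seek(2, SET)): offset=2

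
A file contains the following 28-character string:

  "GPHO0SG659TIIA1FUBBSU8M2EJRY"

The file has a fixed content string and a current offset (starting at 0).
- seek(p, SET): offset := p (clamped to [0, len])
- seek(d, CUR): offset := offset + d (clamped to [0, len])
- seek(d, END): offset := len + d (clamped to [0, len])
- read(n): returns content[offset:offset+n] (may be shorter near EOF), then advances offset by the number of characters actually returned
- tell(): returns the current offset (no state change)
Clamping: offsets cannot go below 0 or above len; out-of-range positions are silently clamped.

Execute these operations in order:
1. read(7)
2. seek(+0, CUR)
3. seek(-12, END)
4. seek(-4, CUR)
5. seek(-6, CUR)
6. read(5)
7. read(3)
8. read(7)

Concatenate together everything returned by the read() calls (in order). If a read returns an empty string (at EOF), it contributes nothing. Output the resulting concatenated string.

After 1 (read(7)): returned 'GPHO0SG', offset=7
After 2 (seek(+0, CUR)): offset=7
After 3 (seek(-12, END)): offset=16
After 4 (seek(-4, CUR)): offset=12
After 5 (seek(-6, CUR)): offset=6
After 6 (read(5)): returned 'G659T', offset=11
After 7 (read(3)): returned 'IIA', offset=14
After 8 (read(7)): returned '1FUBBSU', offset=21

Answer: GPHO0SGG659TIIA1FUBBSU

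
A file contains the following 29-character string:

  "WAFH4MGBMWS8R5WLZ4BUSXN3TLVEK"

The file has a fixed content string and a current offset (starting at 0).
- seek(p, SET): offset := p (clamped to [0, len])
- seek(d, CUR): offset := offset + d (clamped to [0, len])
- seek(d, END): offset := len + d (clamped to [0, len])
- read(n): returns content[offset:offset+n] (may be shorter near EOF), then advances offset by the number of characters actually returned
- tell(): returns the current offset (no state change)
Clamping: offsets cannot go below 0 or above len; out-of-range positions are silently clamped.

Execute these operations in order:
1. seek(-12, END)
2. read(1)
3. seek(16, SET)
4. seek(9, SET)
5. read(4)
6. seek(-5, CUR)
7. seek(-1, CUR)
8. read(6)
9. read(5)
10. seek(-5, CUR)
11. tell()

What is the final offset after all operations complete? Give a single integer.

After 1 (seek(-12, END)): offset=17
After 2 (read(1)): returned '4', offset=18
After 3 (seek(16, SET)): offset=16
After 4 (seek(9, SET)): offset=9
After 5 (read(4)): returned 'WS8R', offset=13
After 6 (seek(-5, CUR)): offset=8
After 7 (seek(-1, CUR)): offset=7
After 8 (read(6)): returned 'BMWS8R', offset=13
After 9 (read(5)): returned '5WLZ4', offset=18
After 10 (seek(-5, CUR)): offset=13
After 11 (tell()): offset=13

Answer: 13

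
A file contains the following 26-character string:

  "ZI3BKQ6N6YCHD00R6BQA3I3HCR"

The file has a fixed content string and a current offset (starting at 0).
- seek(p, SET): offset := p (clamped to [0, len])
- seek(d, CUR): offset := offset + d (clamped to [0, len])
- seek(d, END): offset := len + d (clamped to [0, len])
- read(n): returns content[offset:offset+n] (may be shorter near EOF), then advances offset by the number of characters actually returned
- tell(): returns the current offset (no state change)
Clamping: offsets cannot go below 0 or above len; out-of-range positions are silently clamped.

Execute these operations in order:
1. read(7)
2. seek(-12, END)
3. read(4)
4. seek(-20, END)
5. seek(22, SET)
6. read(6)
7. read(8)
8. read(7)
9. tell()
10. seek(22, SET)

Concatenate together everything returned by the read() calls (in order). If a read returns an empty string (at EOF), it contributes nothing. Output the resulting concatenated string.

Answer: ZI3BKQ60R6B3HCR

Derivation:
After 1 (read(7)): returned 'ZI3BKQ6', offset=7
After 2 (seek(-12, END)): offset=14
After 3 (read(4)): returned '0R6B', offset=18
After 4 (seek(-20, END)): offset=6
After 5 (seek(22, SET)): offset=22
After 6 (read(6)): returned '3HCR', offset=26
After 7 (read(8)): returned '', offset=26
After 8 (read(7)): returned '', offset=26
After 9 (tell()): offset=26
After 10 (seek(22, SET)): offset=22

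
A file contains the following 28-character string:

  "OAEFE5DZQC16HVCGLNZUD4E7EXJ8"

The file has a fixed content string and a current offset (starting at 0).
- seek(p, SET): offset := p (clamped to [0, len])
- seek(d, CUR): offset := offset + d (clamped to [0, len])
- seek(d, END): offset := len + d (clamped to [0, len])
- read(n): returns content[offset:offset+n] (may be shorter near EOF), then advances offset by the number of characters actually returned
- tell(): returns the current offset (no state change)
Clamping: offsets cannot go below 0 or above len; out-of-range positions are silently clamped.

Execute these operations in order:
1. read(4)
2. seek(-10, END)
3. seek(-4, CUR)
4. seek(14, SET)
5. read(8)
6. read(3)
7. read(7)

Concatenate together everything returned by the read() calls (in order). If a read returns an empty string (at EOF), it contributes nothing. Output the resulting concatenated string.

Answer: OAEFCGLNZUD4E7EXJ8

Derivation:
After 1 (read(4)): returned 'OAEF', offset=4
After 2 (seek(-10, END)): offset=18
After 3 (seek(-4, CUR)): offset=14
After 4 (seek(14, SET)): offset=14
After 5 (read(8)): returned 'CGLNZUD4', offset=22
After 6 (read(3)): returned 'E7E', offset=25
After 7 (read(7)): returned 'XJ8', offset=28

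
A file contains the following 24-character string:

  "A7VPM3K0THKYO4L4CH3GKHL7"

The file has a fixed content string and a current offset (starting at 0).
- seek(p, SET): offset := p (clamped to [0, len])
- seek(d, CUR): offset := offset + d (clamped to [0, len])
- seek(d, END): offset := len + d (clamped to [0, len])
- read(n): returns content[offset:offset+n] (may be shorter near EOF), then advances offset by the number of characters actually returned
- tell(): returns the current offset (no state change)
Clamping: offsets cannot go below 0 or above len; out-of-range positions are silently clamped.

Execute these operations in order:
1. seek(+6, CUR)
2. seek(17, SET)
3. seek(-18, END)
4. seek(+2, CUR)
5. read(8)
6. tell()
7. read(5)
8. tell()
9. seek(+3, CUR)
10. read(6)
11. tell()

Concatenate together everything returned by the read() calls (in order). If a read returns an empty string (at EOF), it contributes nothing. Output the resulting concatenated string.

After 1 (seek(+6, CUR)): offset=6
After 2 (seek(17, SET)): offset=17
After 3 (seek(-18, END)): offset=6
After 4 (seek(+2, CUR)): offset=8
After 5 (read(8)): returned 'THKYO4L4', offset=16
After 6 (tell()): offset=16
After 7 (read(5)): returned 'CH3GK', offset=21
After 8 (tell()): offset=21
After 9 (seek(+3, CUR)): offset=24
After 10 (read(6)): returned '', offset=24
After 11 (tell()): offset=24

Answer: THKYO4L4CH3GK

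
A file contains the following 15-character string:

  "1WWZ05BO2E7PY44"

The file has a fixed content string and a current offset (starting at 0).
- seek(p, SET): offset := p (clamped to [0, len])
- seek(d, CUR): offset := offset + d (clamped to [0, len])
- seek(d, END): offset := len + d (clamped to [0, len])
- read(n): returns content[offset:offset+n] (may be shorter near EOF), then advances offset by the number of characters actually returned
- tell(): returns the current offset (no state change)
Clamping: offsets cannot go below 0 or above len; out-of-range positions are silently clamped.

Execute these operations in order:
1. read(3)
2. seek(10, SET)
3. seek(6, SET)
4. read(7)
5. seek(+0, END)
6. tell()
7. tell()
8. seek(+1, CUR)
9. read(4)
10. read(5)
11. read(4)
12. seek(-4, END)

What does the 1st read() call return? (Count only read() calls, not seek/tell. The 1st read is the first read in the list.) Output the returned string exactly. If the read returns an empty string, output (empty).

After 1 (read(3)): returned '1WW', offset=3
After 2 (seek(10, SET)): offset=10
After 3 (seek(6, SET)): offset=6
After 4 (read(7)): returned 'BO2E7PY', offset=13
After 5 (seek(+0, END)): offset=15
After 6 (tell()): offset=15
After 7 (tell()): offset=15
After 8 (seek(+1, CUR)): offset=15
After 9 (read(4)): returned '', offset=15
After 10 (read(5)): returned '', offset=15
After 11 (read(4)): returned '', offset=15
After 12 (seek(-4, END)): offset=11

Answer: 1WW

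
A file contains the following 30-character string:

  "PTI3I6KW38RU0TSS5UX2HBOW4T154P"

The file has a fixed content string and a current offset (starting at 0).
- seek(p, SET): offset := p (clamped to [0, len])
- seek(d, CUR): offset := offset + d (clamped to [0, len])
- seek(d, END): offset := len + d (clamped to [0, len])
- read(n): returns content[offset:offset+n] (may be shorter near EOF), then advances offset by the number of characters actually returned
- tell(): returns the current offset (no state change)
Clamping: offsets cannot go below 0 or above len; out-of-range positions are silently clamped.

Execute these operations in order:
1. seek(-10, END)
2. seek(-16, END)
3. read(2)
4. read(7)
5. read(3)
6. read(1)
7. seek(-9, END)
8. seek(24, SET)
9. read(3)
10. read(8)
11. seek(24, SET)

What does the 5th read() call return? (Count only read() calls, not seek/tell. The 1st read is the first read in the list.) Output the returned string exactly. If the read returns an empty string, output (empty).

After 1 (seek(-10, END)): offset=20
After 2 (seek(-16, END)): offset=14
After 3 (read(2)): returned 'SS', offset=16
After 4 (read(7)): returned '5UX2HBO', offset=23
After 5 (read(3)): returned 'W4T', offset=26
After 6 (read(1)): returned '1', offset=27
After 7 (seek(-9, END)): offset=21
After 8 (seek(24, SET)): offset=24
After 9 (read(3)): returned '4T1', offset=27
After 10 (read(8)): returned '54P', offset=30
After 11 (seek(24, SET)): offset=24

Answer: 4T1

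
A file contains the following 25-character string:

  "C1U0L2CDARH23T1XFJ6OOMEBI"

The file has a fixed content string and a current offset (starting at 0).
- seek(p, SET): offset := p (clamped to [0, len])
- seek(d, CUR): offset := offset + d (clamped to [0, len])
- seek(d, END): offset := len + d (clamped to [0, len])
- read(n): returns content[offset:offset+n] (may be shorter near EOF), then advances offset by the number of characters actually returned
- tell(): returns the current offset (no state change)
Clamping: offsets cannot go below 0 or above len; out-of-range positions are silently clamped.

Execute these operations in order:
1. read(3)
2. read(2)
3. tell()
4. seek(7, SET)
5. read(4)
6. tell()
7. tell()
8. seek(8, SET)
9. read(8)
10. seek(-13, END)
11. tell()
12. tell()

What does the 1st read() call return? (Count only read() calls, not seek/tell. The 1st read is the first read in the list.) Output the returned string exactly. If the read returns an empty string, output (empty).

After 1 (read(3)): returned 'C1U', offset=3
After 2 (read(2)): returned '0L', offset=5
After 3 (tell()): offset=5
After 4 (seek(7, SET)): offset=7
After 5 (read(4)): returned 'DARH', offset=11
After 6 (tell()): offset=11
After 7 (tell()): offset=11
After 8 (seek(8, SET)): offset=8
After 9 (read(8)): returned 'ARH23T1X', offset=16
After 10 (seek(-13, END)): offset=12
After 11 (tell()): offset=12
After 12 (tell()): offset=12

Answer: C1U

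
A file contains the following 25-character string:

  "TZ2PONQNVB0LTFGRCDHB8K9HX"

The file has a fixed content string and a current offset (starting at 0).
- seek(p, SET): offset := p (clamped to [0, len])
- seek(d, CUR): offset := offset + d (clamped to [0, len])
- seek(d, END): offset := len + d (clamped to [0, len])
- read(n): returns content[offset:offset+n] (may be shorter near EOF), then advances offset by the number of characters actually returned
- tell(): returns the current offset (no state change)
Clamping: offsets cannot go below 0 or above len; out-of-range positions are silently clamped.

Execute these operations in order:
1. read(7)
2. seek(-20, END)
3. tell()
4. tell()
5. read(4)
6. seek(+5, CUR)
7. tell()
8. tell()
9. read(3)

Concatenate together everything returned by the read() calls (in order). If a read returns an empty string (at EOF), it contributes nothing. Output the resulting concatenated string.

After 1 (read(7)): returned 'TZ2PONQ', offset=7
After 2 (seek(-20, END)): offset=5
After 3 (tell()): offset=5
After 4 (tell()): offset=5
After 5 (read(4)): returned 'NQNV', offset=9
After 6 (seek(+5, CUR)): offset=14
After 7 (tell()): offset=14
After 8 (tell()): offset=14
After 9 (read(3)): returned 'GRC', offset=17

Answer: TZ2PONQNQNVGRC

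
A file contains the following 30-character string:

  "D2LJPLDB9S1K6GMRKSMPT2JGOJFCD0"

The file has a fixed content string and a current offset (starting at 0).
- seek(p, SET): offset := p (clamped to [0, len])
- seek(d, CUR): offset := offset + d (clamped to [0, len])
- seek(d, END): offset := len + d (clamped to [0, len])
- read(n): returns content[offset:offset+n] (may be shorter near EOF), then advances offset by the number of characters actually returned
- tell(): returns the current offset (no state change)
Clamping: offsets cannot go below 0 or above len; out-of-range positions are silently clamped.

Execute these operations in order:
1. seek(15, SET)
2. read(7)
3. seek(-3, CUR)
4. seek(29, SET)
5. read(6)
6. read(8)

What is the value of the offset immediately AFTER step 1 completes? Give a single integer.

Answer: 15

Derivation:
After 1 (seek(15, SET)): offset=15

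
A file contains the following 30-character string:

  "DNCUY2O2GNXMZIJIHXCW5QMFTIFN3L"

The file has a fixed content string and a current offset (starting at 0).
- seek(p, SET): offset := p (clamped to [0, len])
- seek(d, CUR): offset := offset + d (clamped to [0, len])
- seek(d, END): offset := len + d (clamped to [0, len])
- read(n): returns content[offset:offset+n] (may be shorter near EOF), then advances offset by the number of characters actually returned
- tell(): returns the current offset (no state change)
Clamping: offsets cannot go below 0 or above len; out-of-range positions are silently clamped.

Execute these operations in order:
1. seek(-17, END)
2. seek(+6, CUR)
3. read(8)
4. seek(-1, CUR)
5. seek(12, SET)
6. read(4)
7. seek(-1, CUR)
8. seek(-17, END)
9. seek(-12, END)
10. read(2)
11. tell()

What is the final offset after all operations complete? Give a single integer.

Answer: 20

Derivation:
After 1 (seek(-17, END)): offset=13
After 2 (seek(+6, CUR)): offset=19
After 3 (read(8)): returned 'W5QMFTIF', offset=27
After 4 (seek(-1, CUR)): offset=26
After 5 (seek(12, SET)): offset=12
After 6 (read(4)): returned 'ZIJI', offset=16
After 7 (seek(-1, CUR)): offset=15
After 8 (seek(-17, END)): offset=13
After 9 (seek(-12, END)): offset=18
After 10 (read(2)): returned 'CW', offset=20
After 11 (tell()): offset=20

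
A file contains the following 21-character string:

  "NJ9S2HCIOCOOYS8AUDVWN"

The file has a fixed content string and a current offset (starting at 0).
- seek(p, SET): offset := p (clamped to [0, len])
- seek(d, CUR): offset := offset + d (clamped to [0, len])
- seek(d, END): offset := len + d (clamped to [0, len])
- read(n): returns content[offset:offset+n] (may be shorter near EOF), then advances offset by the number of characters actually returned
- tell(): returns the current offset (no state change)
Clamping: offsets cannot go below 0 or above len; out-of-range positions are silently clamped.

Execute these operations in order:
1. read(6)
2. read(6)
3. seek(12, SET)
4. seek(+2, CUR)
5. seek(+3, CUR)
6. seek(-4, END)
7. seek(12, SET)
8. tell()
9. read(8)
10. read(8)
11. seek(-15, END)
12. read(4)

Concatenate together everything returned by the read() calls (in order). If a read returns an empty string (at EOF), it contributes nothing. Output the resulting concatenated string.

Answer: NJ9S2HCIOCOOYS8AUDVWNCIOC

Derivation:
After 1 (read(6)): returned 'NJ9S2H', offset=6
After 2 (read(6)): returned 'CIOCOO', offset=12
After 3 (seek(12, SET)): offset=12
After 4 (seek(+2, CUR)): offset=14
After 5 (seek(+3, CUR)): offset=17
After 6 (seek(-4, END)): offset=17
After 7 (seek(12, SET)): offset=12
After 8 (tell()): offset=12
After 9 (read(8)): returned 'YS8AUDVW', offset=20
After 10 (read(8)): returned 'N', offset=21
After 11 (seek(-15, END)): offset=6
After 12 (read(4)): returned 'CIOC', offset=10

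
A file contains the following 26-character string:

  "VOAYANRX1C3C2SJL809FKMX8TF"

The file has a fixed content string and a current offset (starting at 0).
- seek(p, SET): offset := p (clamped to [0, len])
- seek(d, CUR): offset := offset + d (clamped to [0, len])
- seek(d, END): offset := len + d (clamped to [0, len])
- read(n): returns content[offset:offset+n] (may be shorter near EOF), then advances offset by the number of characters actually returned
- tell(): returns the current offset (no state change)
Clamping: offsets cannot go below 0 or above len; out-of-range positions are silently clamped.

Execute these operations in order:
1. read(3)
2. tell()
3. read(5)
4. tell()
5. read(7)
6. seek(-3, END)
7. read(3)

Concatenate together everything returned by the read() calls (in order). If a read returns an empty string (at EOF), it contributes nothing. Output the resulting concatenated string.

Answer: VOAYANRX1C3C2SJ8TF

Derivation:
After 1 (read(3)): returned 'VOA', offset=3
After 2 (tell()): offset=3
After 3 (read(5)): returned 'YANRX', offset=8
After 4 (tell()): offset=8
After 5 (read(7)): returned '1C3C2SJ', offset=15
After 6 (seek(-3, END)): offset=23
After 7 (read(3)): returned '8TF', offset=26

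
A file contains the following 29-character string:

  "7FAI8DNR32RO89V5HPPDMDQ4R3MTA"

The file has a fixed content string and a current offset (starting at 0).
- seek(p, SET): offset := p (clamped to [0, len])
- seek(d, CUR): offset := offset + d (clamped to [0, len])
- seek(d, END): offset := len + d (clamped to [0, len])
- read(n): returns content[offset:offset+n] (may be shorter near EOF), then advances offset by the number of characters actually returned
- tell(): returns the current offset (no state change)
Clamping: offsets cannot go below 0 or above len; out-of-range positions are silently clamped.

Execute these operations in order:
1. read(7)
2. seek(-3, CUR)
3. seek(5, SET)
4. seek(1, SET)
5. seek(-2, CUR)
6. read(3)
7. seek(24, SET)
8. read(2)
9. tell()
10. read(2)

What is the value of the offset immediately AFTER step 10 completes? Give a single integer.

After 1 (read(7)): returned '7FAI8DN', offset=7
After 2 (seek(-3, CUR)): offset=4
After 3 (seek(5, SET)): offset=5
After 4 (seek(1, SET)): offset=1
After 5 (seek(-2, CUR)): offset=0
After 6 (read(3)): returned '7FA', offset=3
After 7 (seek(24, SET)): offset=24
After 8 (read(2)): returned 'R3', offset=26
After 9 (tell()): offset=26
After 10 (read(2)): returned 'MT', offset=28

Answer: 28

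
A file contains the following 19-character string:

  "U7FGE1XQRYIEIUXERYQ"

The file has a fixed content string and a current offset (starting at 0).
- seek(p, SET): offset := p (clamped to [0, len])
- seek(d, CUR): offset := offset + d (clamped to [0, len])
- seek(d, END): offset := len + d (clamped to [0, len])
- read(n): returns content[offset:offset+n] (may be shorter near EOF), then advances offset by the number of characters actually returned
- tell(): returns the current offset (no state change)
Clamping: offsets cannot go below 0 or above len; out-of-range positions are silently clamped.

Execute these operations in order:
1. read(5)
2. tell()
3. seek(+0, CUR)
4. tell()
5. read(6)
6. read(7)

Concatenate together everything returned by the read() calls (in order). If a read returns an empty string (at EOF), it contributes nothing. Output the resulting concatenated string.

Answer: U7FGE1XQRYIEIUXERY

Derivation:
After 1 (read(5)): returned 'U7FGE', offset=5
After 2 (tell()): offset=5
After 3 (seek(+0, CUR)): offset=5
After 4 (tell()): offset=5
After 5 (read(6)): returned '1XQRYI', offset=11
After 6 (read(7)): returned 'EIUXERY', offset=18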